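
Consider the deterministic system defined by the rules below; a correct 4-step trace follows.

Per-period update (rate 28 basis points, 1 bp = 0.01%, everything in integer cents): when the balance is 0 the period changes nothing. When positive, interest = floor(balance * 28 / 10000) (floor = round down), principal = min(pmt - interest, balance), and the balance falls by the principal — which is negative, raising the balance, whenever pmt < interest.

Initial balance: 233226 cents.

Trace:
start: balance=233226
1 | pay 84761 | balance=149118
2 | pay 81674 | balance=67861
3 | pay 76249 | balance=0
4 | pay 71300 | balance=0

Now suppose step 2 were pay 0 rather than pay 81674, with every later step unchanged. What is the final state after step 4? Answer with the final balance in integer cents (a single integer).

2610

(re-executing from step 2 with the substitution; state before step 2: balance=149118)
2 | pay 0 | balance=149535
3 | pay 76249 | balance=73704
4 | pay 71300 | balance=2610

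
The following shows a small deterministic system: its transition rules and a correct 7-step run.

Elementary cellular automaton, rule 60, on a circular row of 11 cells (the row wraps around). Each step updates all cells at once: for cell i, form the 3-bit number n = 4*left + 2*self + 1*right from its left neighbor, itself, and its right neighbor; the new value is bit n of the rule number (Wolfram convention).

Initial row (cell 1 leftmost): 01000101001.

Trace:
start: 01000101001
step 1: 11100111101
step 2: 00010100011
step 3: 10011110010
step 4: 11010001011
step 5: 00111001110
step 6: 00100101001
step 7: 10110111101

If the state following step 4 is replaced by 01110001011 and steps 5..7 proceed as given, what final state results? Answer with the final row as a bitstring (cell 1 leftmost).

01111011101

state after step 4 := 01110001011
step 5: 11001001110
step 6: 10101101001
step 7: 01111011101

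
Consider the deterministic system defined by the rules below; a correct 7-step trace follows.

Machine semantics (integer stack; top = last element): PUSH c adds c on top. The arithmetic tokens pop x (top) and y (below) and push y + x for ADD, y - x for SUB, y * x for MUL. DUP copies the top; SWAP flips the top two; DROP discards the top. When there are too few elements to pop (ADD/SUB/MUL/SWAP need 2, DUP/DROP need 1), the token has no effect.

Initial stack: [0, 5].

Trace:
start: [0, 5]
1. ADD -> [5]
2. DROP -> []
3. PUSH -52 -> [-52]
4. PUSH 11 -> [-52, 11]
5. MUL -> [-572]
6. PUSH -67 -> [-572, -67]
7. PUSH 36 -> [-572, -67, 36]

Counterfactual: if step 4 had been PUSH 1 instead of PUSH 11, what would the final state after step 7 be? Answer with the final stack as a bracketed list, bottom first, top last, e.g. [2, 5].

(re-executing from step 4 with the substitution; state before step 4: [-52])
4. PUSH 1 -> [-52, 1]
5. MUL -> [-52]
6. PUSH -67 -> [-52, -67]
7. PUSH 36 -> [-52, -67, 36]

[-52, -67, 36]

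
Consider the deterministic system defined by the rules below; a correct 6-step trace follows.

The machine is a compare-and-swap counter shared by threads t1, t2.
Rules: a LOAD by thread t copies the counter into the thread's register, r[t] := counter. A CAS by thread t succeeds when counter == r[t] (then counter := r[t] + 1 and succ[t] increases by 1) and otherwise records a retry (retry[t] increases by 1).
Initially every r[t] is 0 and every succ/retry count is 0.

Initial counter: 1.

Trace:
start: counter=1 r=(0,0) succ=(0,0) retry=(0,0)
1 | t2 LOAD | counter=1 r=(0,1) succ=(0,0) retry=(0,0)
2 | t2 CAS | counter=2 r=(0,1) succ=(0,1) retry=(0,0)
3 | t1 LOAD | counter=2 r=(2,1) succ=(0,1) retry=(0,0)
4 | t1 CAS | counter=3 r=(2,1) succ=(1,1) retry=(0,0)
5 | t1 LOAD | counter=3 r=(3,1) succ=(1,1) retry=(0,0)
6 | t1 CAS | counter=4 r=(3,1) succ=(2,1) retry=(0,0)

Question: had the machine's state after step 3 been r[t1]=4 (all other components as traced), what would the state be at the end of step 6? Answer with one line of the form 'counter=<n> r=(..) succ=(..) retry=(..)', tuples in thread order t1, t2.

state after step 3 := counter=2 r=(4,1) succ=(0,1) retry=(0,0)
4 | t1 CAS | counter=2 r=(4,1) succ=(0,1) retry=(1,0)
5 | t1 LOAD | counter=2 r=(2,1) succ=(0,1) retry=(1,0)
6 | t1 CAS | counter=3 r=(2,1) succ=(1,1) retry=(1,0)

counter=3 r=(2,1) succ=(1,1) retry=(1,0)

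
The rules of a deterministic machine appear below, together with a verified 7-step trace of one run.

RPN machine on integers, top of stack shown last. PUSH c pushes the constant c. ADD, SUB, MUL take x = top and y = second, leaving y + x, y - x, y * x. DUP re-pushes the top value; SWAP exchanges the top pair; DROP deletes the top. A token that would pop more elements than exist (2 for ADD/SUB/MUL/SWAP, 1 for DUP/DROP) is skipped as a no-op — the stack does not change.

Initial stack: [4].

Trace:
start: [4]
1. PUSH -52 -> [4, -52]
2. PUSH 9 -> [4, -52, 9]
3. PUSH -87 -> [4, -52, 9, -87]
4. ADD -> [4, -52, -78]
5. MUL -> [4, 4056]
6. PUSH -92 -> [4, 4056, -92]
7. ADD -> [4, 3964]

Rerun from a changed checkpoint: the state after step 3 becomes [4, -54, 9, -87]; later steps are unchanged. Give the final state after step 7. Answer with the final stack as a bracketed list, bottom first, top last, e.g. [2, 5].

[4, 4120]

state after step 3 := [4, -54, 9, -87]
4. ADD -> [4, -54, -78]
5. MUL -> [4, 4212]
6. PUSH -92 -> [4, 4212, -92]
7. ADD -> [4, 4120]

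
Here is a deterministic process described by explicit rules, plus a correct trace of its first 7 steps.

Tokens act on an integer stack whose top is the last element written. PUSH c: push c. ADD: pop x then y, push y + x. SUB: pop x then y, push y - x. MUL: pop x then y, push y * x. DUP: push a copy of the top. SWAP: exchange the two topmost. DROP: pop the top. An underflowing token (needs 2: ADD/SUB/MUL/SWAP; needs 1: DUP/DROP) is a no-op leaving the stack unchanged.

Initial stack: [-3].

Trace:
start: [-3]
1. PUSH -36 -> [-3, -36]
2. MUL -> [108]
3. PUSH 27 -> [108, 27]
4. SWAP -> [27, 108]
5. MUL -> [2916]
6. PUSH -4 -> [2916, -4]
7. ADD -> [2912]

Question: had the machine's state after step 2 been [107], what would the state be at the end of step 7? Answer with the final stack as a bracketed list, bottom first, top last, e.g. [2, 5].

state after step 2 := [107]
3. PUSH 27 -> [107, 27]
4. SWAP -> [27, 107]
5. MUL -> [2889]
6. PUSH -4 -> [2889, -4]
7. ADD -> [2885]

[2885]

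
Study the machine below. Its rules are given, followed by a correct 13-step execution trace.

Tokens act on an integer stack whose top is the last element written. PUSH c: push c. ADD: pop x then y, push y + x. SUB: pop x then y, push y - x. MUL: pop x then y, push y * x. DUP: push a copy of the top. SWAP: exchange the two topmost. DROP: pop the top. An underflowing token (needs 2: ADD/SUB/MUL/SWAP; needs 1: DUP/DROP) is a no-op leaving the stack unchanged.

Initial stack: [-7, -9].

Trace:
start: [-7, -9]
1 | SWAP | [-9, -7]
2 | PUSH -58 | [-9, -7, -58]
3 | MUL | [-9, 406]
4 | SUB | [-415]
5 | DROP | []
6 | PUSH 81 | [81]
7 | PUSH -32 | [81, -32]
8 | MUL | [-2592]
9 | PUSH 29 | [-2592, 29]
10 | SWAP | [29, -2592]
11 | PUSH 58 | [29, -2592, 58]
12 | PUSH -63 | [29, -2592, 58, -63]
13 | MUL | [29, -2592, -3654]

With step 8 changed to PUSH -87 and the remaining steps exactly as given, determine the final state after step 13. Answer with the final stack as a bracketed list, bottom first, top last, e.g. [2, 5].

(re-executing from step 8 with the substitution; state before step 8: [81, -32])
8 | PUSH -87 | [81, -32, -87]
9 | PUSH 29 | [81, -32, -87, 29]
10 | SWAP | [81, -32, 29, -87]
11 | PUSH 58 | [81, -32, 29, -87, 58]
12 | PUSH -63 | [81, -32, 29, -87, 58, -63]
13 | MUL | [81, -32, 29, -87, -3654]

[81, -32, 29, -87, -3654]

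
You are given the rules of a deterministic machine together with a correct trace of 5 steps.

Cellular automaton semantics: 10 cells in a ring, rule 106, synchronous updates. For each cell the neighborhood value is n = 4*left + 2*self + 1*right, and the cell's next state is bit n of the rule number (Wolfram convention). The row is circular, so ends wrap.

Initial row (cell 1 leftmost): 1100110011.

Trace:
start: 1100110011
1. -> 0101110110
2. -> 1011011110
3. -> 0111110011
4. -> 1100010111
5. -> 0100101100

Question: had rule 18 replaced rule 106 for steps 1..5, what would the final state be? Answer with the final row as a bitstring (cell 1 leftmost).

0001001000

(re-executing steps 1..5 under rule 18; state before step 1: 1100110011)
1. -> 0011001100
2. -> 0100110010
3. -> 1011001101
4. -> 0000110000
5. -> 0001001000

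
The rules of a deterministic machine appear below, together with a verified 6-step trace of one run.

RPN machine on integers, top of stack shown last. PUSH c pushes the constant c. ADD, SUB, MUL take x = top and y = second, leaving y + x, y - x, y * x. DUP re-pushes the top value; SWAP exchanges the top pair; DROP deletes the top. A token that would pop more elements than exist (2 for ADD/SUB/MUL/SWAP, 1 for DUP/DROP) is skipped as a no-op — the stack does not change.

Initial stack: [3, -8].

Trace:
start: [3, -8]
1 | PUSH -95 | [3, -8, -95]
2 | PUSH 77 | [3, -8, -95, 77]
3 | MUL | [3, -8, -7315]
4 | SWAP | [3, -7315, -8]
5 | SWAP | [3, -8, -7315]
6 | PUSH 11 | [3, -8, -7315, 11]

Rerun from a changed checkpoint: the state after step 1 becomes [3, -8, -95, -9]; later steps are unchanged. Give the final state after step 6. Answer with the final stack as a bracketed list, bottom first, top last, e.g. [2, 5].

[3, -8, -95, -693, 11]

state after step 1 := [3, -8, -95, -9]
2 | PUSH 77 | [3, -8, -95, -9, 77]
3 | MUL | [3, -8, -95, -693]
4 | SWAP | [3, -8, -693, -95]
5 | SWAP | [3, -8, -95, -693]
6 | PUSH 11 | [3, -8, -95, -693, 11]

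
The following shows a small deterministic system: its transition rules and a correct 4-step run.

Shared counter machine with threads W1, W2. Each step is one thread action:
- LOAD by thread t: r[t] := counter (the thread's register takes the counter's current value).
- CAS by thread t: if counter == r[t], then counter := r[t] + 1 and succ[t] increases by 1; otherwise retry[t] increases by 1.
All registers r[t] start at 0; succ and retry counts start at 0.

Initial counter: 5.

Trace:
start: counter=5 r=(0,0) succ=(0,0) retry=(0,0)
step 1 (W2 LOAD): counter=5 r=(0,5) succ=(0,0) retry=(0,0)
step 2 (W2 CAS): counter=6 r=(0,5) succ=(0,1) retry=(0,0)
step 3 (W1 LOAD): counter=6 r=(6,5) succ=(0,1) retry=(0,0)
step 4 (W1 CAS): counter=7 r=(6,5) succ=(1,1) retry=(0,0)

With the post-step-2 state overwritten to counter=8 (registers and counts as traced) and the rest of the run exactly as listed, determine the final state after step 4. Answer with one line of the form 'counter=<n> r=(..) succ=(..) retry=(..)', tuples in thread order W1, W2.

counter=9 r=(8,5) succ=(1,1) retry=(0,0)

state after step 2 := counter=8 r=(0,5) succ=(0,1) retry=(0,0)
step 3 (W1 LOAD): counter=8 r=(8,5) succ=(0,1) retry=(0,0)
step 4 (W1 CAS): counter=9 r=(8,5) succ=(1,1) retry=(0,0)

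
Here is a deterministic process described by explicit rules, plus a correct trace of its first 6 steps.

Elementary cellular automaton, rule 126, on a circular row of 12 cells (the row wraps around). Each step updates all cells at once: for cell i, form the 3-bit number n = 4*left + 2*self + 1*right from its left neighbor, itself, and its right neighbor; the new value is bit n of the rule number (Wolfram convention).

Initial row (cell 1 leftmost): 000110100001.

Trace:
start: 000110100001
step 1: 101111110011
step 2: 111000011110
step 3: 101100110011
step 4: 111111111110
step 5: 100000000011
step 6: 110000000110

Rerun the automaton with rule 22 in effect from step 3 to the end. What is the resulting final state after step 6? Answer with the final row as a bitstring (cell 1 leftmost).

(re-executing steps 3..6 under rule 22; state before step 3: 111000011110)
step 3: 000100100000
step 4: 001111110000
step 5: 010000001000
step 6: 111000011100

111000011100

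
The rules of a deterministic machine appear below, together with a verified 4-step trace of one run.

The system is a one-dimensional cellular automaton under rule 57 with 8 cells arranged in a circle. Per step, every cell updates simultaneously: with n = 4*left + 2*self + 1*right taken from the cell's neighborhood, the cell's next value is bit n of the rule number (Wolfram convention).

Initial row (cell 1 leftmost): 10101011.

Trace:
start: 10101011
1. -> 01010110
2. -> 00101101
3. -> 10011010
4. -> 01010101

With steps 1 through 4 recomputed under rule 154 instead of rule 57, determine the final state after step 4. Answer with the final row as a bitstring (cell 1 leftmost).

(re-executing steps 1..4 under rule 154; state before step 1: 10101011)
1. -> 00000011
2. -> 10000110
3. -> 01001100
4. -> 10111010

10111010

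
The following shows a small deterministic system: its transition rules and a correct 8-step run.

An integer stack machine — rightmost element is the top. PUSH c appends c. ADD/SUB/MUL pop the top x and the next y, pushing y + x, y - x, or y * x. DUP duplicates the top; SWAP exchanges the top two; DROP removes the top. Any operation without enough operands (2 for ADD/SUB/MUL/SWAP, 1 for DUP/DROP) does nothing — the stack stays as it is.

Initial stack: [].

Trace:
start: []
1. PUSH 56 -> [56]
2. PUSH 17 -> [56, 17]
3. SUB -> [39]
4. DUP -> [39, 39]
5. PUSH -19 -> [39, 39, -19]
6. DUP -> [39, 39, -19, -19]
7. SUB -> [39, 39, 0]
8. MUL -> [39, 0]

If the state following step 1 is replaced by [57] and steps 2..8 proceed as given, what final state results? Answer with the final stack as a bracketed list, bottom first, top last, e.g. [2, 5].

[40, 0]

state after step 1 := [57]
2. PUSH 17 -> [57, 17]
3. SUB -> [40]
4. DUP -> [40, 40]
5. PUSH -19 -> [40, 40, -19]
6. DUP -> [40, 40, -19, -19]
7. SUB -> [40, 40, 0]
8. MUL -> [40, 0]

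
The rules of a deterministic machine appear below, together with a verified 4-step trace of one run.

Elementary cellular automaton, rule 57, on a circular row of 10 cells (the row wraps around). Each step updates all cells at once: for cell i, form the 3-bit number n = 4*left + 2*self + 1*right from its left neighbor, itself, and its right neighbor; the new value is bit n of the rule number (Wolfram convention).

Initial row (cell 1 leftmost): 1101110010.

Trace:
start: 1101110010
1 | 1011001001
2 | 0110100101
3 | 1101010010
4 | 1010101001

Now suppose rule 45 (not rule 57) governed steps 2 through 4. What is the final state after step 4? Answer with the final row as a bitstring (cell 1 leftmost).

(re-executing steps 2..4 under rule 45; state before step 2: 1011001001)
2 | 0110001001
3 | 1100101001
4 | 0000111001

0000111001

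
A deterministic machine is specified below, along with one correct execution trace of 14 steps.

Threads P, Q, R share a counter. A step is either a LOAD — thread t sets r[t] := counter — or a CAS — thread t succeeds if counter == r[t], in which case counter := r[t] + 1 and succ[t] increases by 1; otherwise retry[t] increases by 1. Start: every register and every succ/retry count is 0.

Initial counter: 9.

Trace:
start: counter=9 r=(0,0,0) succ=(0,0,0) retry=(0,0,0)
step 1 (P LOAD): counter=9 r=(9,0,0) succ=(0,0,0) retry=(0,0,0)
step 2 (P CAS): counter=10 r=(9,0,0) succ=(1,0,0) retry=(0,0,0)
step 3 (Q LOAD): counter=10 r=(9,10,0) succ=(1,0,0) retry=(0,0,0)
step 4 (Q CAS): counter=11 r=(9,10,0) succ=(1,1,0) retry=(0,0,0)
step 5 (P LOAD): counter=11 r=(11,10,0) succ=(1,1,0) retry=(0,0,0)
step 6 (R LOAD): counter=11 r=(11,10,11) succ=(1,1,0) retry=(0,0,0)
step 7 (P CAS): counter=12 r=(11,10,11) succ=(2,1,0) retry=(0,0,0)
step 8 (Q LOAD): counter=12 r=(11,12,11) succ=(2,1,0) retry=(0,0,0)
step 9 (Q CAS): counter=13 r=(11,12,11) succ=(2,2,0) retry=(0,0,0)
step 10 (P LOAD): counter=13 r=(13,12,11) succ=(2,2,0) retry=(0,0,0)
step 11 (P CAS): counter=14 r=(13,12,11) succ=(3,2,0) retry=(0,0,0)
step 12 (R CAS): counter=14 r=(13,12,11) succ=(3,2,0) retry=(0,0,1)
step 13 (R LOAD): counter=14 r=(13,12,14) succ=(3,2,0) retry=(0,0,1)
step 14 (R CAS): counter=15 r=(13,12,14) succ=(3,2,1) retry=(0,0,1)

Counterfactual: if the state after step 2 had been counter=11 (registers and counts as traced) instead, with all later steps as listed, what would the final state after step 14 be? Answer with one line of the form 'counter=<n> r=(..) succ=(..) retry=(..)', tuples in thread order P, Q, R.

counter=16 r=(14,13,15) succ=(3,2,1) retry=(0,0,1)

state after step 2 := counter=11 r=(9,0,0) succ=(1,0,0) retry=(0,0,0)
step 3 (Q LOAD): counter=11 r=(9,11,0) succ=(1,0,0) retry=(0,0,0)
step 4 (Q CAS): counter=12 r=(9,11,0) succ=(1,1,0) retry=(0,0,0)
step 5 (P LOAD): counter=12 r=(12,11,0) succ=(1,1,0) retry=(0,0,0)
step 6 (R LOAD): counter=12 r=(12,11,12) succ=(1,1,0) retry=(0,0,0)
step 7 (P CAS): counter=13 r=(12,11,12) succ=(2,1,0) retry=(0,0,0)
step 8 (Q LOAD): counter=13 r=(12,13,12) succ=(2,1,0) retry=(0,0,0)
step 9 (Q CAS): counter=14 r=(12,13,12) succ=(2,2,0) retry=(0,0,0)
step 10 (P LOAD): counter=14 r=(14,13,12) succ=(2,2,0) retry=(0,0,0)
step 11 (P CAS): counter=15 r=(14,13,12) succ=(3,2,0) retry=(0,0,0)
step 12 (R CAS): counter=15 r=(14,13,12) succ=(3,2,0) retry=(0,0,1)
step 13 (R LOAD): counter=15 r=(14,13,15) succ=(3,2,0) retry=(0,0,1)
step 14 (R CAS): counter=16 r=(14,13,15) succ=(3,2,1) retry=(0,0,1)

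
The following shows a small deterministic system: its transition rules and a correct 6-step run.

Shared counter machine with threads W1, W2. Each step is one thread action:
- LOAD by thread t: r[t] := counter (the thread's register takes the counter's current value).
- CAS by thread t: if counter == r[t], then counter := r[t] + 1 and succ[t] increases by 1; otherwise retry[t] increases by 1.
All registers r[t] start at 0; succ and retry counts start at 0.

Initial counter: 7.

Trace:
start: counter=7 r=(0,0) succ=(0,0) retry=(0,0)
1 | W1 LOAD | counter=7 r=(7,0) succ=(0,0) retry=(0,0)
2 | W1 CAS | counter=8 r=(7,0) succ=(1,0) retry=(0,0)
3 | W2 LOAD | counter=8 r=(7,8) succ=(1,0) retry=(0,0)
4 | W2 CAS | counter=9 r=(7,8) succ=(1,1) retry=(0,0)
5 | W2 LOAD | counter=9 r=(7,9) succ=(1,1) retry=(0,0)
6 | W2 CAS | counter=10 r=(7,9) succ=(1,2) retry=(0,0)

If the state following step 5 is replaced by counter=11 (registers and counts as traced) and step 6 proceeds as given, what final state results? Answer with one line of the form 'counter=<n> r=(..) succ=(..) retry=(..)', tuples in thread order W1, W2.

counter=11 r=(7,9) succ=(1,1) retry=(0,1)

state after step 5 := counter=11 r=(7,9) succ=(1,1) retry=(0,0)
6 | W2 CAS | counter=11 r=(7,9) succ=(1,1) retry=(0,1)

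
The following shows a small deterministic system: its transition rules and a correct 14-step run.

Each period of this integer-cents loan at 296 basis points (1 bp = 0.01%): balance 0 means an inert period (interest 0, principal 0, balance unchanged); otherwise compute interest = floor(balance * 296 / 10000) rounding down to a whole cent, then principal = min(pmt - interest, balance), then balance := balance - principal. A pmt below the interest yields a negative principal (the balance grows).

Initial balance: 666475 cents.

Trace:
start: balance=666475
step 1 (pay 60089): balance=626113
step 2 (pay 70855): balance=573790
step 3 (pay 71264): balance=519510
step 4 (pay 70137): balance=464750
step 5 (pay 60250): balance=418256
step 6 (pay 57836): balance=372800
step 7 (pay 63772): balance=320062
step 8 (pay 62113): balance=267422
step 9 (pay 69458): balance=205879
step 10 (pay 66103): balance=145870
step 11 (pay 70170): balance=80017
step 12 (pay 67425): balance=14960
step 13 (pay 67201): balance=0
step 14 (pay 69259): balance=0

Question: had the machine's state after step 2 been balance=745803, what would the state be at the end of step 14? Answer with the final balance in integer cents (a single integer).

state after step 2 := balance=745803
step 3 (pay 71264): balance=696614
step 4 (pay 70137): balance=647096
step 5 (pay 60250): balance=606000
step 6 (pay 57836): balance=566101
step 7 (pay 63772): balance=519085
step 8 (pay 62113): balance=472336
step 9 (pay 69458): balance=416859
step 10 (pay 66103): balance=363095
step 11 (pay 70170): balance=303672
step 12 (pay 67425): balance=245235
step 13 (pay 67201): balance=185292
step 14 (pay 69259): balance=121517

121517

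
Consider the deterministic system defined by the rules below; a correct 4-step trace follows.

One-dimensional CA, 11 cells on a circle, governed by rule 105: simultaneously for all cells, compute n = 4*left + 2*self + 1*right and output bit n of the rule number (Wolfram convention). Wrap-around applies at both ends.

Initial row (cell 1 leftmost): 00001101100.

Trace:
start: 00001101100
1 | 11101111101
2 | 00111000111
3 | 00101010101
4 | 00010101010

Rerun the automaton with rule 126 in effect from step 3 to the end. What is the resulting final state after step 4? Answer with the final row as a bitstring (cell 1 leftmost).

(re-executing steps 3..4 under rule 126; state before step 3: 00111000111)
3 | 11101101101
4 | 00111111111

00111111111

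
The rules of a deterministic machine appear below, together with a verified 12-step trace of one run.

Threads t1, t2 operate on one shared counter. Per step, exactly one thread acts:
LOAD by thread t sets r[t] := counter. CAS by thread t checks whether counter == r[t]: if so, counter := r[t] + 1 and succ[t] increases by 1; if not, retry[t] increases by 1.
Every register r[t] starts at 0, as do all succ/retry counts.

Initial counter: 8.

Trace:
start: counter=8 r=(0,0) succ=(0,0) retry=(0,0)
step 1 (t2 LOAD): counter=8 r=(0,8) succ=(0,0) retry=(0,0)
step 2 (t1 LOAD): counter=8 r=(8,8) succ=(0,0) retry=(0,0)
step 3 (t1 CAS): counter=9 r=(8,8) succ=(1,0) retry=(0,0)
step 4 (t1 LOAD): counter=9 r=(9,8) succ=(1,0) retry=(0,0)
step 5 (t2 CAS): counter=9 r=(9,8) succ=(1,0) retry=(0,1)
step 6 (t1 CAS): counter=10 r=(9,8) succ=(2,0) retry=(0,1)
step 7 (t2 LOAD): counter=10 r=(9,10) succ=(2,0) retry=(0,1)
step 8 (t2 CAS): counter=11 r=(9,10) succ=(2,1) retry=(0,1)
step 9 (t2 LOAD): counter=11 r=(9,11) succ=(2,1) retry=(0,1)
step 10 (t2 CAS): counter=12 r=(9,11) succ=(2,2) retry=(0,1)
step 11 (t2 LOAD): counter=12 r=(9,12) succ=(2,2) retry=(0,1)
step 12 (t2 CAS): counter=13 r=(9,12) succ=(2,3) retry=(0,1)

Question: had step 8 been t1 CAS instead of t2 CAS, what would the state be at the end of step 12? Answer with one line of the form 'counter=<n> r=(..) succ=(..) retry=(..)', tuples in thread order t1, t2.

(re-executing from step 8 with the substitution; state before step 8: counter=10 r=(9,10) succ=(2,0) retry=(0,1))
step 8 (t1 CAS): counter=10 r=(9,10) succ=(2,0) retry=(1,1)
step 9 (t2 LOAD): counter=10 r=(9,10) succ=(2,0) retry=(1,1)
step 10 (t2 CAS): counter=11 r=(9,10) succ=(2,1) retry=(1,1)
step 11 (t2 LOAD): counter=11 r=(9,11) succ=(2,1) retry=(1,1)
step 12 (t2 CAS): counter=12 r=(9,11) succ=(2,2) retry=(1,1)

counter=12 r=(9,11) succ=(2,2) retry=(1,1)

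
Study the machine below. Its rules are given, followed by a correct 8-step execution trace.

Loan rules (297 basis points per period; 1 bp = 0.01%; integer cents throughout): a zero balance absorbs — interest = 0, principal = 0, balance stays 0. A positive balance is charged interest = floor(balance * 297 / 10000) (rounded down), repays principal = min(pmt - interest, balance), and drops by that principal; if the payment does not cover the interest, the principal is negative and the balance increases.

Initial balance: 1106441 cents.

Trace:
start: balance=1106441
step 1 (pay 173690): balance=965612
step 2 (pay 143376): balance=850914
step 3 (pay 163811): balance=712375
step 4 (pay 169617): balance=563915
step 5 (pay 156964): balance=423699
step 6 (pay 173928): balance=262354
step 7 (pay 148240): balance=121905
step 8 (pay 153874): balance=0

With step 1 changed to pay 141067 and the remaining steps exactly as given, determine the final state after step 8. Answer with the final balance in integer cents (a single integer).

(re-executing from step 1 with the substitution; state before step 1: balance=1106441)
step 1 (pay 141067): balance=998235
step 2 (pay 143376): balance=884506
step 3 (pay 163811): balance=746964
step 4 (pay 169617): balance=599531
step 5 (pay 156964): balance=460373
step 6 (pay 173928): balance=300118
step 7 (pay 148240): balance=160791
step 8 (pay 153874): balance=11692

11692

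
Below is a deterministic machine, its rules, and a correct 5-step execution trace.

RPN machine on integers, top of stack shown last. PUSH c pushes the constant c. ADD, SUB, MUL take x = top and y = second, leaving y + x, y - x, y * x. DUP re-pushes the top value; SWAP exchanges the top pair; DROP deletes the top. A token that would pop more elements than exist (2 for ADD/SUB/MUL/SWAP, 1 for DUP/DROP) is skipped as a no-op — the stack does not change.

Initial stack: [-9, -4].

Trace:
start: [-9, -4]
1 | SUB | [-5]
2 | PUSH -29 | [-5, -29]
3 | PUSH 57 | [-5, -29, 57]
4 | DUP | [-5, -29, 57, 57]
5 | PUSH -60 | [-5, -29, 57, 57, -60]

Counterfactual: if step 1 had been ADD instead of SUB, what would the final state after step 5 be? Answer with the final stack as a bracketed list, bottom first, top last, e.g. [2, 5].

[-13, -29, 57, 57, -60]

(re-executing from step 1 with the substitution; state before step 1: [-9, -4])
1 | ADD | [-13]
2 | PUSH -29 | [-13, -29]
3 | PUSH 57 | [-13, -29, 57]
4 | DUP | [-13, -29, 57, 57]
5 | PUSH -60 | [-13, -29, 57, 57, -60]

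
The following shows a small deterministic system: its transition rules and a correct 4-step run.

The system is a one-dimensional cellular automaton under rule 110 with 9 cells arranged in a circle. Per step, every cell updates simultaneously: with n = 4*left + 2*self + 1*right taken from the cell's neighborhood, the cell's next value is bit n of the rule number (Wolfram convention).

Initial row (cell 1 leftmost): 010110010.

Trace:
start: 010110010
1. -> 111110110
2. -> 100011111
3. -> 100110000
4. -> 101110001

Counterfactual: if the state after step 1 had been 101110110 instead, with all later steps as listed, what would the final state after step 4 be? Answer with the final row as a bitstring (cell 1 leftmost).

state after step 1 := 101110110
2. -> 111011111
3. -> 001110000
4. -> 011010000

011010000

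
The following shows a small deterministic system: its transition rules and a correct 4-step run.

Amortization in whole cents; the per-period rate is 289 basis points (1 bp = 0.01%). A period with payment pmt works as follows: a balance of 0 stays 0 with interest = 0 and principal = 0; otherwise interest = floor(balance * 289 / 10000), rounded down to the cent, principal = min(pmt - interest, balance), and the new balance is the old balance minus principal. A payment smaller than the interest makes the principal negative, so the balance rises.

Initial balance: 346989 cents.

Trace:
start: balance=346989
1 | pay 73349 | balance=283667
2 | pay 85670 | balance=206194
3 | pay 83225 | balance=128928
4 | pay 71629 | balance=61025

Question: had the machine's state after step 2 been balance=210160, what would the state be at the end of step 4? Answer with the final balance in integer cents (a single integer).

65222

state after step 2 := balance=210160
3 | pay 83225 | balance=133008
4 | pay 71629 | balance=65222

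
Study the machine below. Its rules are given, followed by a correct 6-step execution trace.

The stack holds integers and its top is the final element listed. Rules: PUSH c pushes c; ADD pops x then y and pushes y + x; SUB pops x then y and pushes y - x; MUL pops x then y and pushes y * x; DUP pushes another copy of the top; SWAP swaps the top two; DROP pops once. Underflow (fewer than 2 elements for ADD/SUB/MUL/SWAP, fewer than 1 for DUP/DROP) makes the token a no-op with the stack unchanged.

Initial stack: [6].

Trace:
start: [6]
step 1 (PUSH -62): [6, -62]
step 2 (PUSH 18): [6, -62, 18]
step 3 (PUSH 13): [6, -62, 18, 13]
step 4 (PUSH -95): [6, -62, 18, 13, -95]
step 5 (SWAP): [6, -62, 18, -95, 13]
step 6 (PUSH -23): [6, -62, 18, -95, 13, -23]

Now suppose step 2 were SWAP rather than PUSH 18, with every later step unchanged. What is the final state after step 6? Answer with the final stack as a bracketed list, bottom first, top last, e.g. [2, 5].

[-62, 6, -95, 13, -23]

(re-executing from step 2 with the substitution; state before step 2: [6, -62])
step 2 (SWAP): [-62, 6]
step 3 (PUSH 13): [-62, 6, 13]
step 4 (PUSH -95): [-62, 6, 13, -95]
step 5 (SWAP): [-62, 6, -95, 13]
step 6 (PUSH -23): [-62, 6, -95, 13, -23]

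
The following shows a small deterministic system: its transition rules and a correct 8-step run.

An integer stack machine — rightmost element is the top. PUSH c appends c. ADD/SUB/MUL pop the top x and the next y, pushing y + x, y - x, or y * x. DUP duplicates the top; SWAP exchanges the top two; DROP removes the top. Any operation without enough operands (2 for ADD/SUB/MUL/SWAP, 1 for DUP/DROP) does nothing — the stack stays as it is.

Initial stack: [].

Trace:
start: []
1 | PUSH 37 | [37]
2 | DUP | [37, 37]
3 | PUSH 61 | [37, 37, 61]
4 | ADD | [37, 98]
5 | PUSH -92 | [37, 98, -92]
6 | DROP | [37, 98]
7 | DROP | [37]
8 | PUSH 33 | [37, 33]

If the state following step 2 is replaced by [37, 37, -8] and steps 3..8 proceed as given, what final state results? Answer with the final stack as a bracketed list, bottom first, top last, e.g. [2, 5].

[37, 37, 33]

state after step 2 := [37, 37, -8]
3 | PUSH 61 | [37, 37, -8, 61]
4 | ADD | [37, 37, 53]
5 | PUSH -92 | [37, 37, 53, -92]
6 | DROP | [37, 37, 53]
7 | DROP | [37, 37]
8 | PUSH 33 | [37, 37, 33]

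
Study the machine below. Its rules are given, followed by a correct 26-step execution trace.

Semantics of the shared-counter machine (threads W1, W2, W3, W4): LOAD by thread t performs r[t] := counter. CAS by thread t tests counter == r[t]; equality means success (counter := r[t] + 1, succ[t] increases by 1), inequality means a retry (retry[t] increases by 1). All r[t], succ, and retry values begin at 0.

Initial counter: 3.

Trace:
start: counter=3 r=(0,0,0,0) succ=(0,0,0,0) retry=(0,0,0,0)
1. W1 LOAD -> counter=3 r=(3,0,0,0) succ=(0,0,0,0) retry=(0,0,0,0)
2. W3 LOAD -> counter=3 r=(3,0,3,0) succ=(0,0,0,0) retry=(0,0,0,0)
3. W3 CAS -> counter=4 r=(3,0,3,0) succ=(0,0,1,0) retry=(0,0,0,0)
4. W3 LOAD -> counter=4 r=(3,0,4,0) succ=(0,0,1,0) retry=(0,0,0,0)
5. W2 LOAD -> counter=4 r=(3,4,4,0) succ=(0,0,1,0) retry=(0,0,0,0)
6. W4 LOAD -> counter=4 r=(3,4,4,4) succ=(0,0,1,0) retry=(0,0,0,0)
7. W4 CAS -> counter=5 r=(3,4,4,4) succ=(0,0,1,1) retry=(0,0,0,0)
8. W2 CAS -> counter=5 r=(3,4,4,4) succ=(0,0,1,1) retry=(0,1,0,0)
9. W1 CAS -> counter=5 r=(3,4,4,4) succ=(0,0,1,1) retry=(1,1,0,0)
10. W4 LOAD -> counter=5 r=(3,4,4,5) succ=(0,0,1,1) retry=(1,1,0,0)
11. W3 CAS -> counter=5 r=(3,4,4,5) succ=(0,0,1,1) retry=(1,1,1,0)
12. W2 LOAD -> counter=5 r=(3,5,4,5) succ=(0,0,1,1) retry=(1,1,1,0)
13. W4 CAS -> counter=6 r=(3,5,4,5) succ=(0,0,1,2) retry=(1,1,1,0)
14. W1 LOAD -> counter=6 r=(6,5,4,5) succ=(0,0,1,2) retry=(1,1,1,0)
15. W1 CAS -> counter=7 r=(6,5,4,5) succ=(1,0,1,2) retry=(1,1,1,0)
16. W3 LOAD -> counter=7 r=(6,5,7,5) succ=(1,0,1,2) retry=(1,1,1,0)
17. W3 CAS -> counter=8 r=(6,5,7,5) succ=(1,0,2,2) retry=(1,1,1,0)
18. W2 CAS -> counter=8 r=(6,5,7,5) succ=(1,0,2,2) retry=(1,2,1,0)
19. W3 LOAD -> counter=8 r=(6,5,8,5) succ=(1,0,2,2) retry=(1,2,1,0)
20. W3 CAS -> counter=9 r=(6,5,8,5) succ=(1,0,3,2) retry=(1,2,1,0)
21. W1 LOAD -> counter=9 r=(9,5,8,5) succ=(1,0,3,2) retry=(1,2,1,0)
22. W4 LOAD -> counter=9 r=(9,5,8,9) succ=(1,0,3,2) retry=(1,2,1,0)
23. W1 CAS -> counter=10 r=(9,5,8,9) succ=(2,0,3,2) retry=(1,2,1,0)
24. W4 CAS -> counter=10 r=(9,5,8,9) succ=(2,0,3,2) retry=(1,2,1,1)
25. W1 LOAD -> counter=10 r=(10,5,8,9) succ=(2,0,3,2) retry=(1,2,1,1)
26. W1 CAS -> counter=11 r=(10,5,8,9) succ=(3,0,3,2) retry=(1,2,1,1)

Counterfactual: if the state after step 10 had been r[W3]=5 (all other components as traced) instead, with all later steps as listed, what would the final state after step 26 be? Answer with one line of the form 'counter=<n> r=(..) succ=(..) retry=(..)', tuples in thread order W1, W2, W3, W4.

counter=11 r=(10,6,8,9) succ=(3,0,4,1) retry=(1,2,0,2)

state after step 10 := counter=5 r=(3,4,5,5) succ=(0,0,1,1) retry=(1,1,0,0)
11. W3 CAS -> counter=6 r=(3,4,5,5) succ=(0,0,2,1) retry=(1,1,0,0)
12. W2 LOAD -> counter=6 r=(3,6,5,5) succ=(0,0,2,1) retry=(1,1,0,0)
13. W4 CAS -> counter=6 r=(3,6,5,5) succ=(0,0,2,1) retry=(1,1,0,1)
14. W1 LOAD -> counter=6 r=(6,6,5,5) succ=(0,0,2,1) retry=(1,1,0,1)
15. W1 CAS -> counter=7 r=(6,6,5,5) succ=(1,0,2,1) retry=(1,1,0,1)
16. W3 LOAD -> counter=7 r=(6,6,7,5) succ=(1,0,2,1) retry=(1,1,0,1)
17. W3 CAS -> counter=8 r=(6,6,7,5) succ=(1,0,3,1) retry=(1,1,0,1)
18. W2 CAS -> counter=8 r=(6,6,7,5) succ=(1,0,3,1) retry=(1,2,0,1)
19. W3 LOAD -> counter=8 r=(6,6,8,5) succ=(1,0,3,1) retry=(1,2,0,1)
20. W3 CAS -> counter=9 r=(6,6,8,5) succ=(1,0,4,1) retry=(1,2,0,1)
21. W1 LOAD -> counter=9 r=(9,6,8,5) succ=(1,0,4,1) retry=(1,2,0,1)
22. W4 LOAD -> counter=9 r=(9,6,8,9) succ=(1,0,4,1) retry=(1,2,0,1)
23. W1 CAS -> counter=10 r=(9,6,8,9) succ=(2,0,4,1) retry=(1,2,0,1)
24. W4 CAS -> counter=10 r=(9,6,8,9) succ=(2,0,4,1) retry=(1,2,0,2)
25. W1 LOAD -> counter=10 r=(10,6,8,9) succ=(2,0,4,1) retry=(1,2,0,2)
26. W1 CAS -> counter=11 r=(10,6,8,9) succ=(3,0,4,1) retry=(1,2,0,2)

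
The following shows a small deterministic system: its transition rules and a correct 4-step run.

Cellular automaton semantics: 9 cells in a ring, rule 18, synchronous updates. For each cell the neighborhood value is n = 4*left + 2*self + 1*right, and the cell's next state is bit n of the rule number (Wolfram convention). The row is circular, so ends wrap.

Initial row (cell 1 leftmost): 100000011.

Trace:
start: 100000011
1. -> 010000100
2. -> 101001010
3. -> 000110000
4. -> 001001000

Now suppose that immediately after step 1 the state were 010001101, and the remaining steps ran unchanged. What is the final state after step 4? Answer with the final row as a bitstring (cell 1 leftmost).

state after step 1 := 010001101
2. -> 001010000
3. -> 010001000
4. -> 101010100

101010100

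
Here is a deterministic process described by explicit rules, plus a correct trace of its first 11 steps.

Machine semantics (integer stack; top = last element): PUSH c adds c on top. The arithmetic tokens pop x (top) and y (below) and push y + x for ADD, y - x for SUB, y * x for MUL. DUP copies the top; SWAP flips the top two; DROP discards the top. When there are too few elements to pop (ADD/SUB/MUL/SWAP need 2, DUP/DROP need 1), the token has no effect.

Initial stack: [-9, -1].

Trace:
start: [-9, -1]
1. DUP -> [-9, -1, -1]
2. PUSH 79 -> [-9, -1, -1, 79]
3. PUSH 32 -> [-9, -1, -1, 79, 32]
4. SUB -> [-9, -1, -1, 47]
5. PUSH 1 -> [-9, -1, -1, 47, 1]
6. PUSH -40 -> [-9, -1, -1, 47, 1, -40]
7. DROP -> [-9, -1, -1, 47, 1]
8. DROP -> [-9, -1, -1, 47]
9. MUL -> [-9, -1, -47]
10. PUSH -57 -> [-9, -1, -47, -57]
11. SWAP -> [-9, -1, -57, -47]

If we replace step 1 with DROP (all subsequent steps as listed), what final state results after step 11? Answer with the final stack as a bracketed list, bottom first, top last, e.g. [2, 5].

[-57, -423]

(re-executing from step 1 with the substitution; state before step 1: [-9, -1])
1. DROP -> [-9]
2. PUSH 79 -> [-9, 79]
3. PUSH 32 -> [-9, 79, 32]
4. SUB -> [-9, 47]
5. PUSH 1 -> [-9, 47, 1]
6. PUSH -40 -> [-9, 47, 1, -40]
7. DROP -> [-9, 47, 1]
8. DROP -> [-9, 47]
9. MUL -> [-423]
10. PUSH -57 -> [-423, -57]
11. SWAP -> [-57, -423]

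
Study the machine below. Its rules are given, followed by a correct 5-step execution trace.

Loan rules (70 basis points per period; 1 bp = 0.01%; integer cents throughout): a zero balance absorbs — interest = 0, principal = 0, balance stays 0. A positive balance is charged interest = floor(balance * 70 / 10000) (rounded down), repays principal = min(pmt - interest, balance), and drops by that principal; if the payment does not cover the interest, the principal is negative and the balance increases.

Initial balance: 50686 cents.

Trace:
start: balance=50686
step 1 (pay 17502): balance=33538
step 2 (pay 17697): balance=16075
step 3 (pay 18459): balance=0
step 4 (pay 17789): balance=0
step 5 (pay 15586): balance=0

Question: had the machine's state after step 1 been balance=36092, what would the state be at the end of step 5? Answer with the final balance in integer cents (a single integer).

state after step 1 := balance=36092
step 2 (pay 17697): balance=18647
step 3 (pay 18459): balance=318
step 4 (pay 17789): balance=0
step 5 (pay 15586): balance=0

0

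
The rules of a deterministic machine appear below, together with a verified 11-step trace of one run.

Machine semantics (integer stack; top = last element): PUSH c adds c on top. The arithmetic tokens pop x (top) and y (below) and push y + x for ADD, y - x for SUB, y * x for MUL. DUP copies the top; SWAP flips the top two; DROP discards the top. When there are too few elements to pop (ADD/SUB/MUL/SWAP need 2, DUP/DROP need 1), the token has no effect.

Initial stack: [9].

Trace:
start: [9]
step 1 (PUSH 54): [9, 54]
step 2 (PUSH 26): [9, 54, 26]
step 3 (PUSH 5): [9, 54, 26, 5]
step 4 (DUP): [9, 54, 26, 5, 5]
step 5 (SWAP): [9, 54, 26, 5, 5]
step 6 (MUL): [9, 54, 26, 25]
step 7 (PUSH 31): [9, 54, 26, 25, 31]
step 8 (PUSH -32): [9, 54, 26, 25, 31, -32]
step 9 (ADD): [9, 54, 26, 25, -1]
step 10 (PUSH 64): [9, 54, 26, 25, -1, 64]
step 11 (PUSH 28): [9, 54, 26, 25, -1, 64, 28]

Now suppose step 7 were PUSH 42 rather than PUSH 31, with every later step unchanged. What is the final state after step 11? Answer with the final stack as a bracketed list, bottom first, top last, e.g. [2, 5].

[9, 54, 26, 25, 10, 64, 28]

(re-executing from step 7 with the substitution; state before step 7: [9, 54, 26, 25])
step 7 (PUSH 42): [9, 54, 26, 25, 42]
step 8 (PUSH -32): [9, 54, 26, 25, 42, -32]
step 9 (ADD): [9, 54, 26, 25, 10]
step 10 (PUSH 64): [9, 54, 26, 25, 10, 64]
step 11 (PUSH 28): [9, 54, 26, 25, 10, 64, 28]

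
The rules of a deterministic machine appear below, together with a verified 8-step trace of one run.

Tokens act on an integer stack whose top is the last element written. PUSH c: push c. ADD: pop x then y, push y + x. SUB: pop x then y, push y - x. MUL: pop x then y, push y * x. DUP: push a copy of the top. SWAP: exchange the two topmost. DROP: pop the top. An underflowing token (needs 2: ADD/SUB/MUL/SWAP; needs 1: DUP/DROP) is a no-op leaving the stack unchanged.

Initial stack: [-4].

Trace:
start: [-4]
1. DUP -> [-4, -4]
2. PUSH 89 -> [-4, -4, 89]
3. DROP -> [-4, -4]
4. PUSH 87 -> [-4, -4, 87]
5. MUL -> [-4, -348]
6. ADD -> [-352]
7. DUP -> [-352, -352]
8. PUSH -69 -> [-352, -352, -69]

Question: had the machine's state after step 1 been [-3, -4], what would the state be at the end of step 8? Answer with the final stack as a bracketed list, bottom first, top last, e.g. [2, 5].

[-351, -351, -69]

state after step 1 := [-3, -4]
2. PUSH 89 -> [-3, -4, 89]
3. DROP -> [-3, -4]
4. PUSH 87 -> [-3, -4, 87]
5. MUL -> [-3, -348]
6. ADD -> [-351]
7. DUP -> [-351, -351]
8. PUSH -69 -> [-351, -351, -69]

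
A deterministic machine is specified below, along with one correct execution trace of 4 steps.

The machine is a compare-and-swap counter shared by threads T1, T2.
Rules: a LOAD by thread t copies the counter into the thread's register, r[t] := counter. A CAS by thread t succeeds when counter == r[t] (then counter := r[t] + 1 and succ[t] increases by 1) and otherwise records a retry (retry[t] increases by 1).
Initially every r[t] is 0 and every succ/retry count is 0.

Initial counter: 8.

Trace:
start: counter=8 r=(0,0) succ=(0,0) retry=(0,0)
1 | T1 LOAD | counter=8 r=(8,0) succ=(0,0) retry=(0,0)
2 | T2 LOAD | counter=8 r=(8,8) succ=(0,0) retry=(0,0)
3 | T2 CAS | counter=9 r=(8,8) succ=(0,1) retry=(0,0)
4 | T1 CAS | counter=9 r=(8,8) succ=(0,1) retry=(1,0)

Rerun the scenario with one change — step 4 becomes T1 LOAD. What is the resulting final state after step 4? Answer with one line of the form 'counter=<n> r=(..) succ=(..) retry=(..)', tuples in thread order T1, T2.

counter=9 r=(9,8) succ=(0,1) retry=(0,0)

(re-executing from step 4 with the substitution; state before step 4: counter=9 r=(8,8) succ=(0,1) retry=(0,0))
4 | T1 LOAD | counter=9 r=(9,8) succ=(0,1) retry=(0,0)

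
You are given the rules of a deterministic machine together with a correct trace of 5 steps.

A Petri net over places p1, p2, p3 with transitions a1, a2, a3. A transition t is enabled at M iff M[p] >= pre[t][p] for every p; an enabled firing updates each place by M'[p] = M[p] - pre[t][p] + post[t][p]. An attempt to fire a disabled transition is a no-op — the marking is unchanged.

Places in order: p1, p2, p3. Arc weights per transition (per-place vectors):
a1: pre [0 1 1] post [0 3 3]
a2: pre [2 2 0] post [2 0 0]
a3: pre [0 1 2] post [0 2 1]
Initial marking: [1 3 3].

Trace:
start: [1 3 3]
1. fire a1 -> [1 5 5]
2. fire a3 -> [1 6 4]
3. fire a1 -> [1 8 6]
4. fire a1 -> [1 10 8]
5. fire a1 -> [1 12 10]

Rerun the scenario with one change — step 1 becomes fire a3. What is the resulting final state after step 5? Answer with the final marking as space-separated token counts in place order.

(re-executing from step 1 with the substitution; state before step 1: [1 3 3])
1. fire a3 -> [1 4 2]
2. fire a3 -> [1 5 1]
3. fire a1 -> [1 7 3]
4. fire a1 -> [1 9 5]
5. fire a1 -> [1 11 7]

1 11 7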